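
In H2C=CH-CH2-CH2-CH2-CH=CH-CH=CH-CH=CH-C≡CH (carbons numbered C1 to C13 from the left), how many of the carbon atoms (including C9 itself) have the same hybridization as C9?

8

C9 is sp2 (one π bond).
C1: sp2 ✓
C2: sp2 ✓
C3: sp3
C4: sp3
C5: sp3
C6: sp2 ✓
C7: sp2 ✓
C8: sp2 ✓
C9: sp2 ✓
C10: sp2 ✓
C11: sp2 ✓
C12: sp
C13: sp
8 carbons are sp2.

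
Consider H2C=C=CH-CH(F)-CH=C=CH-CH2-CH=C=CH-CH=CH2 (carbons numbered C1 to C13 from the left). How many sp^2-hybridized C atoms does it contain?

8

C1: sp2 ✓
C2: sp
C3: sp2 ✓
C4: sp3
C5: sp2 ✓
C6: sp
C7: sp2 ✓
C8: sp3
C9: sp2 ✓
C10: sp
C11: sp2 ✓
C12: sp2 ✓
C13: sp2 ✓
C1, C3, C5, C7, C9, C11, C12, C13 → 8 sp2 carbons.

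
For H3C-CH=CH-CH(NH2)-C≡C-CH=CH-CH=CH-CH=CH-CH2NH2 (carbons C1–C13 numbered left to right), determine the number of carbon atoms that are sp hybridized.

2

C1: sp3
C2: sp2
C3: sp2
C4: sp3
C5: sp ✓
C6: sp ✓
C7: sp2
C8: sp2
C9: sp2
C10: sp2
C11: sp2
C12: sp2
C13: sp3
C5, C6 → 2 sp carbons.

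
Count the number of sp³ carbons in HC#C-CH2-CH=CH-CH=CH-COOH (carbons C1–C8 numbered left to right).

C1: sp
C2: sp
C3: sp3 ✓
C4: sp2
C5: sp2
C6: sp2
C7: sp2
C8: sp2
C3 → 1 sp3 carbon.

1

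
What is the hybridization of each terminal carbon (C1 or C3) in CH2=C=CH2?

Each terminal carbon (C1 or C3) — 3 σ bonds, plus one π bond. Steric number 3, so sp2.

sp2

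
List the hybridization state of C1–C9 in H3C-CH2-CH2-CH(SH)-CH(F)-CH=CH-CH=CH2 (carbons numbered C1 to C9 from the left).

C1 carries 4 σ bonds, giving a steric number of 4, so it is sp3.
C2 carries 4 σ bonds, giving a steric number of 4, so it is sp3.
C3 is sp3: 4 σ bonds, 4 electron-density regions.
C4 is sp3: 4 σ bonds, 4 electron-density regions.
C5: 4 σ bonds — 4 electron domains, sp3.
C6: 3 σ bonds, plus one π bond; 3 regions of electron density → sp2.
C7 carries 3 σ bonds, plus one π bond, giving a steric number of 3, so it is sp2.
C8 — 3 σ bonds, plus one π bond. Steric number 3, so sp2.
C9: 3 σ bonds, plus one π bond — 3 electron domains, sp2.

C1 sp3, C2 sp3, C3 sp3, C4 sp3, C5 sp3, C6 sp2, C7 sp2, C8 sp2, C9 sp2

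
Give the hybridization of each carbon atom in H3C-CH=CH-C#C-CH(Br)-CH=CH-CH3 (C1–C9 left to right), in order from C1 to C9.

C1 sp3, C2 sp2, C3 sp2, C4 sp, C5 sp, C6 sp3, C7 sp2, C8 sp2, C9 sp3

C1 — 4 σ bonds. Steric number 4, so sp3.
C2 (3 σ bonds, plus one π bond) has steric number 3: sp2.
C3: 3 σ bonds, plus one π bond — 3 electron domains, sp2.
C4 is sp: 2 σ bonds, plus two π bonds, 2 electron-density regions.
C5: 2 σ bonds, plus two π bonds — 2 electron domains, sp.
C6 is sp3: 4 σ bonds, 4 electron-density regions.
C7: 3 σ bonds, plus one π bond; 3 regions of electron density → sp2.
C8: 3 σ bonds, plus one π bond — 3 electron domains, sp2.
C9 carries 4 σ bonds, giving a steric number of 4, so it is sp3.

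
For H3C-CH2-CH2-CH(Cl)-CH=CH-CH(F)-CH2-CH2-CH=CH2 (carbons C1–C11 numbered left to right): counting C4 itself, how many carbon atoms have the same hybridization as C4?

C4 is sp3 (only σ bonds).
C1: sp3 ✓
C2: sp3 ✓
C3: sp3 ✓
C4: sp3 ✓
C5: sp2
C6: sp2
C7: sp3 ✓
C8: sp3 ✓
C9: sp3 ✓
C10: sp2
C11: sp2
7 carbons are sp3.

7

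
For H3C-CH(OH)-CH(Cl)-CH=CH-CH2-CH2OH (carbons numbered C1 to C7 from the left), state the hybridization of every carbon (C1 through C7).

C1: 4 σ bonds — 4 electron domains, sp3.
C2 — 4 σ bonds. Steric number 4, so sp3.
C3 — 4 σ bonds. Steric number 4, so sp3.
C4 is sp2: 3 σ bonds, plus one π bond, 3 electron-density regions.
C5: 3 σ bonds, plus one π bond — 3 electron domains, sp2.
C6 carries 4 σ bonds, giving a steric number of 4, so it is sp3.
C7: 4 σ bonds — 4 electron domains, sp3.

C1 sp3, C2 sp3, C3 sp3, C4 sp2, C5 sp2, C6 sp3, C7 sp3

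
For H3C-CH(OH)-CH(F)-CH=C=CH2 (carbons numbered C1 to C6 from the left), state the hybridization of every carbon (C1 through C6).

C1 sp3, C2 sp3, C3 sp3, C4 sp2, C5 sp, C6 sp2

C1: 4 σ bonds — 4 electron domains, sp3.
C2 — 4 σ bonds. Steric number 4, so sp3.
C3 — 4 σ bonds. Steric number 4, so sp3.
C4 has 3 σ bonds, plus one π bond: steric number 3 → sp2.
C5 carries 2 σ bonds, plus two π bonds, giving a steric number of 2, so it is sp.
C6 — 3 σ bonds, plus one π bond. Steric number 3, so sp2.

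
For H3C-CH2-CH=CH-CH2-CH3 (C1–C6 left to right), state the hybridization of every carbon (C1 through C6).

C1 sp3, C2 sp3, C3 sp2, C4 sp2, C5 sp3, C6 sp3

C1 — 4 σ bonds. Steric number 4, so sp3.
C2 (4 σ bonds) has steric number 4: sp3.
C3 — 3 σ bonds, plus one π bond. Steric number 3, so sp2.
C4 carries 3 σ bonds, plus one π bond, giving a steric number of 3, so it is sp2.
C5 — 4 σ bonds. Steric number 4, so sp3.
C6 carries 4 σ bonds, giving a steric number of 4, so it is sp3.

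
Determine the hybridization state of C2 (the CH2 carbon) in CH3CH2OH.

C2 (the CH2 carbon) is sp3: 4 σ bonds, 4 electron-density regions.

sp3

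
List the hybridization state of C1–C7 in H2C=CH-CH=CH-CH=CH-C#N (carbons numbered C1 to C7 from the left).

C1 carries 3 σ bonds, plus one π bond, giving a steric number of 3, so it is sp2.
C2 (3 σ bonds, plus one π bond) has steric number 3: sp2.
C3 — 3 σ bonds, plus one π bond. Steric number 3, so sp2.
C4: 3 σ bonds, plus one π bond; 3 regions of electron density → sp2.
C5 carries 3 σ bonds, plus one π bond, giving a steric number of 3, so it is sp2.
C6 has 3 σ bonds, plus one π bond: steric number 3 → sp2.
C7 (2 σ bonds, plus two π bonds) has steric number 2: sp.

C1 sp2, C2 sp2, C3 sp2, C4 sp2, C5 sp2, C6 sp2, C7 sp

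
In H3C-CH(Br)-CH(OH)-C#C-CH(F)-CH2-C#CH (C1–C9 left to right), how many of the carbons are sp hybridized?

4

C1: sp3
C2: sp3
C3: sp3
C4: sp ✓
C5: sp ✓
C6: sp3
C7: sp3
C8: sp ✓
C9: sp ✓
C4, C5, C8, C9 → 4 sp carbons.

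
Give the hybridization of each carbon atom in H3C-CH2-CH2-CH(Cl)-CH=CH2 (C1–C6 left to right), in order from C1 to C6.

C1 carries 4 σ bonds, giving a steric number of 4, so it is sp3.
C2: 4 σ bonds — 4 electron domains, sp3.
C3 is sp3: 4 σ bonds, 4 electron-density regions.
C4 carries 4 σ bonds, giving a steric number of 4, so it is sp3.
C5 — 3 σ bonds, plus one π bond. Steric number 3, so sp2.
C6 carries 3 σ bonds, plus one π bond, giving a steric number of 3, so it is sp2.

C1 sp3, C2 sp3, C3 sp3, C4 sp3, C5 sp2, C6 sp2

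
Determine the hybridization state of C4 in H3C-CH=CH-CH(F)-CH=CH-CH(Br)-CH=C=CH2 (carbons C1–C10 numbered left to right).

C4 (4 σ bonds) has steric number 4: sp3.

sp3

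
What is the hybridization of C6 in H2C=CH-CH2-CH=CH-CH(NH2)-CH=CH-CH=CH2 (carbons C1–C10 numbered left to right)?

sp3

C6 — 4 σ bonds. Steric number 4, so sp3.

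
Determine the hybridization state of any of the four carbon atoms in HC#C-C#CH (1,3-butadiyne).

sp

Every carbon is part of a C≡C triple bond: two σ regions → sp.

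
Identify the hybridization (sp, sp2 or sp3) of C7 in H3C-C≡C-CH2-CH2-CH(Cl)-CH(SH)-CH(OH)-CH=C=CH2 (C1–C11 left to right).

C7: 4 σ bonds — 4 electron domains, sp3.

sp³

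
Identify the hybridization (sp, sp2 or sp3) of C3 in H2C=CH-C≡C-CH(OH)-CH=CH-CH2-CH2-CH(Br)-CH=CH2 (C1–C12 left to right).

C3 — 2 σ bonds, plus two π bonds. Steric number 2, so sp.

sp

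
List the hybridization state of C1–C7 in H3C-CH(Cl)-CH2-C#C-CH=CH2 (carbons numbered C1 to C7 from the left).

C1 sp3, C2 sp3, C3 sp3, C4 sp, C5 sp, C6 sp2, C7 sp2

C1 has 4 σ bonds: steric number 4 → sp3.
C2 — 4 σ bonds. Steric number 4, so sp3.
C3: 4 σ bonds — 4 electron domains, sp3.
C4: 2 σ bonds, plus two π bonds — 2 electron domains, sp.
C5: 2 σ bonds, plus two π bonds — 2 electron domains, sp.
C6 has 3 σ bonds, plus one π bond: steric number 3 → sp2.
C7 — 3 σ bonds, plus one π bond. Steric number 3, so sp2.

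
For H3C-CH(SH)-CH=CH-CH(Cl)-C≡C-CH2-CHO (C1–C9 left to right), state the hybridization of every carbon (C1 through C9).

C1 (4 σ bonds) has steric number 4: sp3.
C2: 4 σ bonds; 4 regions of electron density → sp3.
C3: 3 σ bonds, plus one π bond; 3 regions of electron density → sp2.
C4: 3 σ bonds, plus one π bond; 3 regions of electron density → sp2.
C5 has 4 σ bonds: steric number 4 → sp3.
C6: 2 σ bonds, plus two π bonds; 2 regions of electron density → sp.
C7 is sp: 2 σ bonds, plus two π bonds, 2 electron-density regions.
C8 carries 4 σ bonds, giving a steric number of 4, so it is sp3.
C9 carries 3 σ bonds, plus one π bond, giving a steric number of 3, so it is sp2.

C1 sp3, C2 sp3, C3 sp2, C4 sp2, C5 sp3, C6 sp, C7 sp, C8 sp3, C9 sp2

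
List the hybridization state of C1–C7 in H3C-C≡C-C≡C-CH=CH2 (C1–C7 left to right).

C1 sp3, C2 sp, C3 sp, C4 sp, C5 sp, C6 sp2, C7 sp2

C1: 4 σ bonds; 4 regions of electron density → sp3.
C2 has 2 σ bonds, plus two π bonds: steric number 2 → sp.
C3 — 2 σ bonds, plus two π bonds. Steric number 2, so sp.
C4 (2 σ bonds, plus two π bonds) has steric number 2: sp.
C5 has 2 σ bonds, plus two π bonds: steric number 2 → sp.
C6 (3 σ bonds, plus one π bond) has steric number 3: sp2.
C7 is sp2: 3 σ bonds, plus one π bond, 3 electron-density regions.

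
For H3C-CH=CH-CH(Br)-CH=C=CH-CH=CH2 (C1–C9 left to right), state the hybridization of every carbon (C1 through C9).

C1: 4 σ bonds — 4 electron domains, sp3.
C2 — 3 σ bonds, plus one π bond. Steric number 3, so sp2.
C3 has 3 σ bonds, plus one π bond: steric number 3 → sp2.
C4: 4 σ bonds — 4 electron domains, sp3.
C5 carries 3 σ bonds, plus one π bond, giving a steric number of 3, so it is sp2.
C6 (2 σ bonds, plus two π bonds) has steric number 2: sp.
C7 carries 3 σ bonds, plus one π bond, giving a steric number of 3, so it is sp2.
C8 (3 σ bonds, plus one π bond) has steric number 3: sp2.
C9: 3 σ bonds, plus one π bond; 3 regions of electron density → sp2.

C1 sp3, C2 sp2, C3 sp2, C4 sp3, C5 sp2, C6 sp, C7 sp2, C8 sp2, C9 sp2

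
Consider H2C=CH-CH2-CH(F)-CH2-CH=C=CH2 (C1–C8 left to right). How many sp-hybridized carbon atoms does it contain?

C1: sp2
C2: sp2
C3: sp3
C4: sp3
C5: sp3
C6: sp2
C7: sp ✓
C8: sp2
C7 → 1 sp carbon.

1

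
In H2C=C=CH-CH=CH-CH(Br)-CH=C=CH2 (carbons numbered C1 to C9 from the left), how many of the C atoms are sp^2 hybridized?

6

C1: sp2 ✓
C2: sp
C3: sp2 ✓
C4: sp2 ✓
C5: sp2 ✓
C6: sp3
C7: sp2 ✓
C8: sp
C9: sp2 ✓
C1, C3, C4, C5, C7, C9 → 6 sp2 carbons.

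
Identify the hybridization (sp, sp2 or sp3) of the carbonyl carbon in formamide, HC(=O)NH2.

sp2

The carbonyl carbon: 3 σ bonds, plus one π bond — 3 electron domains, sp2.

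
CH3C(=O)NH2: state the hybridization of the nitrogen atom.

The nitrogen lone pair is delocalised into the carbonyl π system (amide resonance), so N is planar sp2 rather than the sp3 a naive steric count of 4 would suggest.

sp2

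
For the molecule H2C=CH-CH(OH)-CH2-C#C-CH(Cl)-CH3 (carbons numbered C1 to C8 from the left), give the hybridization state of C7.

C7 (4 σ bonds) has steric number 4: sp3.

sp³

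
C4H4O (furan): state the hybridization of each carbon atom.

sp²

Each carbon atom carries 3 σ bonds, plus one π bond, giving a steric number of 3, so it is sp2.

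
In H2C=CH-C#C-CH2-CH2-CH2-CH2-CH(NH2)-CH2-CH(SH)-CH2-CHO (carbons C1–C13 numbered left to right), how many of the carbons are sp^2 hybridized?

C1: sp2 ✓
C2: sp2 ✓
C3: sp
C4: sp
C5: sp3
C6: sp3
C7: sp3
C8: sp3
C9: sp3
C10: sp3
C11: sp3
C12: sp3
C13: sp2 ✓
C1, C2, C13 → 3 sp2 carbons.

3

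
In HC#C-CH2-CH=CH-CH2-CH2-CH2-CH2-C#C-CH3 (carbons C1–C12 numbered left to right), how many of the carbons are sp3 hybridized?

C1: sp
C2: sp
C3: sp3 ✓
C4: sp2
C5: sp2
C6: sp3 ✓
C7: sp3 ✓
C8: sp3 ✓
C9: sp3 ✓
C10: sp
C11: sp
C12: sp3 ✓
C3, C6, C7, C8, C9, C12 → 6 sp3 carbons.

6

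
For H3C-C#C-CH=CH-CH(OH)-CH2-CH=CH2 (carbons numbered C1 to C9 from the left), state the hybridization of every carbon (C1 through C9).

C1 sp3, C2 sp, C3 sp, C4 sp2, C5 sp2, C6 sp3, C7 sp3, C8 sp2, C9 sp2

C1: 4 σ bonds — 4 electron domains, sp3.
C2: 2 σ bonds, plus two π bonds; 2 regions of electron density → sp.
C3 is sp: 2 σ bonds, plus two π bonds, 2 electron-density regions.
C4 has 3 σ bonds, plus one π bond: steric number 3 → sp2.
C5 is sp2: 3 σ bonds, plus one π bond, 3 electron-density regions.
C6 (4 σ bonds) has steric number 4: sp3.
C7 carries 4 σ bonds, giving a steric number of 4, so it is sp3.
C8 has 3 σ bonds, plus one π bond: steric number 3 → sp2.
C9 — 3 σ bonds, plus one π bond. Steric number 3, so sp2.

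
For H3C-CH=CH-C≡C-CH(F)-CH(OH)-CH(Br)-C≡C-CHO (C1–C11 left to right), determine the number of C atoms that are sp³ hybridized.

C1: sp3 ✓
C2: sp2
C3: sp2
C4: sp
C5: sp
C6: sp3 ✓
C7: sp3 ✓
C8: sp3 ✓
C9: sp
C10: sp
C11: sp2
C1, C6, C7, C8 → 4 sp3 carbons.

4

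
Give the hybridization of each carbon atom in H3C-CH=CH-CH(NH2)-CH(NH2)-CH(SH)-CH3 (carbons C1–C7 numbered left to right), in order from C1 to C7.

C1 sp3, C2 sp2, C3 sp2, C4 sp3, C5 sp3, C6 sp3, C7 sp3

C1 carries 4 σ bonds, giving a steric number of 4, so it is sp3.
C2: 3 σ bonds, plus one π bond — 3 electron domains, sp2.
C3 carries 3 σ bonds, plus one π bond, giving a steric number of 3, so it is sp2.
C4: 4 σ bonds — 4 electron domains, sp3.
C5: 4 σ bonds; 4 regions of electron density → sp3.
C6: 4 σ bonds; 4 regions of electron density → sp3.
C7 (4 σ bonds) has steric number 4: sp3.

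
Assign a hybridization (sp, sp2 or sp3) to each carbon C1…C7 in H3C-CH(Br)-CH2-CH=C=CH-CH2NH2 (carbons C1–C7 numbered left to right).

C1 — 4 σ bonds. Steric number 4, so sp3.
C2: 4 σ bonds; 4 regions of electron density → sp3.
C3 is sp3: 4 σ bonds, 4 electron-density regions.
C4: 3 σ bonds, plus one π bond — 3 electron domains, sp2.
C5 carries 2 σ bonds, plus two π bonds, giving a steric number of 2, so it is sp.
C6 — 3 σ bonds, plus one π bond. Steric number 3, so sp2.
C7 has 4 σ bonds: steric number 4 → sp3.

C1 sp3, C2 sp3, C3 sp3, C4 sp2, C5 sp, C6 sp2, C7 sp3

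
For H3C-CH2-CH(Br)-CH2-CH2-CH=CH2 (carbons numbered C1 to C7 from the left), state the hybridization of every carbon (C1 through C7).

C1 sp3, C2 sp3, C3 sp3, C4 sp3, C5 sp3, C6 sp2, C7 sp2

C1: 4 σ bonds — 4 electron domains, sp3.
C2 (4 σ bonds) has steric number 4: sp3.
C3 carries 4 σ bonds, giving a steric number of 4, so it is sp3.
C4 carries 4 σ bonds, giving a steric number of 4, so it is sp3.
C5 carries 4 σ bonds, giving a steric number of 4, so it is sp3.
C6: 3 σ bonds, plus one π bond; 3 regions of electron density → sp2.
C7: 3 σ bonds, plus one π bond; 3 regions of electron density → sp2.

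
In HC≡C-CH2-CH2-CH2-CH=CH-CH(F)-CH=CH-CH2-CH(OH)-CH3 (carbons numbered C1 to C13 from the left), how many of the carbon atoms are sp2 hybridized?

C1: sp
C2: sp
C3: sp3
C4: sp3
C5: sp3
C6: sp2 ✓
C7: sp2 ✓
C8: sp3
C9: sp2 ✓
C10: sp2 ✓
C11: sp3
C12: sp3
C13: sp3
C6, C7, C9, C10 → 4 sp2 carbons.

4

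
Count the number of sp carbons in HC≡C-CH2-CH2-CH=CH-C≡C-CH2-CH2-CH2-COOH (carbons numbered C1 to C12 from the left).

C1: sp ✓
C2: sp ✓
C3: sp3
C4: sp3
C5: sp2
C6: sp2
C7: sp ✓
C8: sp ✓
C9: sp3
C10: sp3
C11: sp3
C12: sp2
C1, C2, C7, C8 → 4 sp carbons.

4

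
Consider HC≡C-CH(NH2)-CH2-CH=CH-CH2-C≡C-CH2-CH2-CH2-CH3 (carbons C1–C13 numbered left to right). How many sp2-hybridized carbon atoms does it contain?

C1: sp
C2: sp
C3: sp3
C4: sp3
C5: sp2 ✓
C6: sp2 ✓
C7: sp3
C8: sp
C9: sp
C10: sp3
C11: sp3
C12: sp3
C13: sp3
C5, C6 → 2 sp2 carbons.

2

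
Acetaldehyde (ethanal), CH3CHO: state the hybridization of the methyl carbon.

sp^3

The methyl carbon (4 σ bonds) has steric number 4: sp3.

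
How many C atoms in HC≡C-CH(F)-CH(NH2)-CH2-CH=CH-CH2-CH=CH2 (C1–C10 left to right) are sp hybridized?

2

C1: sp ✓
C2: sp ✓
C3: sp3
C4: sp3
C5: sp3
C6: sp2
C7: sp2
C8: sp3
C9: sp2
C10: sp2
C1, C2 → 2 sp carbons.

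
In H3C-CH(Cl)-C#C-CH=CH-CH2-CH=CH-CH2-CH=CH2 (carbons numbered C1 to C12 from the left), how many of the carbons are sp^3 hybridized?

C1: sp3 ✓
C2: sp3 ✓
C3: sp
C4: sp
C5: sp2
C6: sp2
C7: sp3 ✓
C8: sp2
C9: sp2
C10: sp3 ✓
C11: sp2
C12: sp2
C1, C2, C7, C10 → 4 sp3 carbons.

4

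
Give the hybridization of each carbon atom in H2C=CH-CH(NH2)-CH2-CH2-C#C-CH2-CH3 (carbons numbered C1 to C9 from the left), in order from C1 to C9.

C1 sp2, C2 sp2, C3 sp3, C4 sp3, C5 sp3, C6 sp, C7 sp, C8 sp3, C9 sp3

C1 (3 σ bonds, plus one π bond) has steric number 3: sp2.
C2 is sp2: 3 σ bonds, plus one π bond, 3 electron-density regions.
C3: 4 σ bonds — 4 electron domains, sp3.
C4: 4 σ bonds — 4 electron domains, sp3.
C5 has 4 σ bonds: steric number 4 → sp3.
C6 (2 σ bonds, plus two π bonds) has steric number 2: sp.
C7 — 2 σ bonds, plus two π bonds. Steric number 2, so sp.
C8 (4 σ bonds) has steric number 4: sp3.
C9 (4 σ bonds) has steric number 4: sp3.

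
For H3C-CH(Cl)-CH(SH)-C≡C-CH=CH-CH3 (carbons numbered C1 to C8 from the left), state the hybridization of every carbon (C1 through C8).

C1 (4 σ bonds) has steric number 4: sp3.
C2 carries 4 σ bonds, giving a steric number of 4, so it is sp3.
C3 carries 4 σ bonds, giving a steric number of 4, so it is sp3.
C4: 2 σ bonds, plus two π bonds — 2 electron domains, sp.
C5 carries 2 σ bonds, plus two π bonds, giving a steric number of 2, so it is sp.
C6 carries 3 σ bonds, plus one π bond, giving a steric number of 3, so it is sp2.
C7: 3 σ bonds, plus one π bond; 3 regions of electron density → sp2.
C8 carries 4 σ bonds, giving a steric number of 4, so it is sp3.

C1 sp3, C2 sp3, C3 sp3, C4 sp, C5 sp, C6 sp2, C7 sp2, C8 sp3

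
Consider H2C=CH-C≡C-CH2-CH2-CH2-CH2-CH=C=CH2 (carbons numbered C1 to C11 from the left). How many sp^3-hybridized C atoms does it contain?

4

C1: sp2
C2: sp2
C3: sp
C4: sp
C5: sp3 ✓
C6: sp3 ✓
C7: sp3 ✓
C8: sp3 ✓
C9: sp2
C10: sp
C11: sp2
C5, C6, C7, C8 → 4 sp3 carbons.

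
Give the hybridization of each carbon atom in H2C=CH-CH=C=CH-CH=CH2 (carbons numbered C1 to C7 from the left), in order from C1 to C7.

C1 (3 σ bonds, plus one π bond) has steric number 3: sp2.
C2 has 3 σ bonds, plus one π bond: steric number 3 → sp2.
C3 — 3 σ bonds, plus one π bond. Steric number 3, so sp2.
C4: 2 σ bonds, plus two π bonds — 2 electron domains, sp.
C5: 3 σ bonds, plus one π bond — 3 electron domains, sp2.
C6 — 3 σ bonds, plus one π bond. Steric number 3, so sp2.
C7 carries 3 σ bonds, plus one π bond, giving a steric number of 3, so it is sp2.

C1 sp2, C2 sp2, C3 sp2, C4 sp, C5 sp2, C6 sp2, C7 sp2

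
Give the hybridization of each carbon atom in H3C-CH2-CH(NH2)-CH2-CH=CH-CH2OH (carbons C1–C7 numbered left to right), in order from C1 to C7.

C1 carries 4 σ bonds, giving a steric number of 4, so it is sp3.
C2 has 4 σ bonds: steric number 4 → sp3.
C3 has 4 σ bonds: steric number 4 → sp3.
C4 has 4 σ bonds: steric number 4 → sp3.
C5 carries 3 σ bonds, plus one π bond, giving a steric number of 3, so it is sp2.
C6: 3 σ bonds, plus one π bond; 3 regions of electron density → sp2.
C7 is sp3: 4 σ bonds, 4 electron-density regions.

C1 sp3, C2 sp3, C3 sp3, C4 sp3, C5 sp2, C6 sp2, C7 sp3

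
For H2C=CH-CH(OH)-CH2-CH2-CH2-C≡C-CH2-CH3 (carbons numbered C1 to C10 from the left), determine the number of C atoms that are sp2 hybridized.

C1: sp2 ✓
C2: sp2 ✓
C3: sp3
C4: sp3
C5: sp3
C6: sp3
C7: sp
C8: sp
C9: sp3
C10: sp3
C1, C2 → 2 sp2 carbons.

2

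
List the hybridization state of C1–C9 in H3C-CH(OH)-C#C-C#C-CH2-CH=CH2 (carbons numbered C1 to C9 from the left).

C1 sp3, C2 sp3, C3 sp, C4 sp, C5 sp, C6 sp, C7 sp3, C8 sp2, C9 sp2

C1 has 4 σ bonds: steric number 4 → sp3.
C2 has 4 σ bonds: steric number 4 → sp3.
C3 (2 σ bonds, plus two π bonds) has steric number 2: sp.
C4 has 2 σ bonds, plus two π bonds: steric number 2 → sp.
C5 has 2 σ bonds, plus two π bonds: steric number 2 → sp.
C6 — 2 σ bonds, plus two π bonds. Steric number 2, so sp.
C7 (4 σ bonds) has steric number 4: sp3.
C8: 3 σ bonds, plus one π bond — 3 electron domains, sp2.
C9 has 3 σ bonds, plus one π bond: steric number 3 → sp2.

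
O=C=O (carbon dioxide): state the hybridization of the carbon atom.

sp

Two σ bonds, two π bonds → steric number 2 → sp.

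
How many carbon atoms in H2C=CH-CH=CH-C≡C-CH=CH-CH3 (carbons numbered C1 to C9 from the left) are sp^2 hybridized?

C1: sp2 ✓
C2: sp2 ✓
C3: sp2 ✓
C4: sp2 ✓
C5: sp
C6: sp
C7: sp2 ✓
C8: sp2 ✓
C9: sp3
C1, C2, C3, C4, C7, C8 → 6 sp2 carbons.

6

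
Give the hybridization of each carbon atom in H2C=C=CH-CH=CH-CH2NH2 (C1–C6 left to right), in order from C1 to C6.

C1 sp2, C2 sp, C3 sp2, C4 sp2, C5 sp2, C6 sp3

C1: 3 σ bonds, plus one π bond; 3 regions of electron density → sp2.
C2 — 2 σ bonds, plus two π bonds. Steric number 2, so sp.
C3: 3 σ bonds, plus one π bond; 3 regions of electron density → sp2.
C4: 3 σ bonds, plus one π bond; 3 regions of electron density → sp2.
C5: 3 σ bonds, plus one π bond — 3 electron domains, sp2.
C6 (4 σ bonds) has steric number 4: sp3.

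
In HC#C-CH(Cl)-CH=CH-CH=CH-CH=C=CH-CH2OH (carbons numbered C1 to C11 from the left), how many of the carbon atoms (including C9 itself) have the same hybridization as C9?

3

C9 is sp (two π bonds).
C1: sp ✓
C2: sp ✓
C3: sp3
C4: sp2
C5: sp2
C6: sp2
C7: sp2
C8: sp2
C9: sp ✓
C10: sp2
C11: sp3
3 carbons are sp.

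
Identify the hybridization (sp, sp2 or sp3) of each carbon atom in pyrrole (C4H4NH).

Each carbon atom: 3 σ bonds, plus one π bond — 3 electron domains, sp2.

sp²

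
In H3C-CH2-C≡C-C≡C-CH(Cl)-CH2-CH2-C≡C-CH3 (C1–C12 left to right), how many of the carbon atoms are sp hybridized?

C1: sp3
C2: sp3
C3: sp ✓
C4: sp ✓
C5: sp ✓
C6: sp ✓
C7: sp3
C8: sp3
C9: sp3
C10: sp ✓
C11: sp ✓
C12: sp3
C3, C4, C5, C6, C10, C11 → 6 sp carbons.

6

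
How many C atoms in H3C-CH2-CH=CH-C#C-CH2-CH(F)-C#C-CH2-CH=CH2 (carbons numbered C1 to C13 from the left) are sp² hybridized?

4

C1: sp3
C2: sp3
C3: sp2 ✓
C4: sp2 ✓
C5: sp
C6: sp
C7: sp3
C8: sp3
C9: sp
C10: sp
C11: sp3
C12: sp2 ✓
C13: sp2 ✓
C3, C4, C12, C13 → 4 sp2 carbons.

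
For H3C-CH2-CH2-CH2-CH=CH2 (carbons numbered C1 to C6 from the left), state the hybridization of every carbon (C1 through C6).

C1 is sp3: 4 σ bonds, 4 electron-density regions.
C2: 4 σ bonds — 4 electron domains, sp3.
C3 has 4 σ bonds: steric number 4 → sp3.
C4 has 4 σ bonds: steric number 4 → sp3.
C5 has 3 σ bonds, plus one π bond: steric number 3 → sp2.
C6 has 3 σ bonds, plus one π bond: steric number 3 → sp2.

C1 sp3, C2 sp3, C3 sp3, C4 sp3, C5 sp2, C6 sp2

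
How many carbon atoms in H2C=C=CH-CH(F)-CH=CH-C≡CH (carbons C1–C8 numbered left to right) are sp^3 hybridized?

1

C1: sp2
C2: sp
C3: sp2
C4: sp3 ✓
C5: sp2
C6: sp2
C7: sp
C8: sp
C4 → 1 sp3 carbon.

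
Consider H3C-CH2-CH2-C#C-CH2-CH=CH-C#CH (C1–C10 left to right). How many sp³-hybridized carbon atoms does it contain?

C1: sp3 ✓
C2: sp3 ✓
C3: sp3 ✓
C4: sp
C5: sp
C6: sp3 ✓
C7: sp2
C8: sp2
C9: sp
C10: sp
C1, C2, C3, C6 → 4 sp3 carbons.

4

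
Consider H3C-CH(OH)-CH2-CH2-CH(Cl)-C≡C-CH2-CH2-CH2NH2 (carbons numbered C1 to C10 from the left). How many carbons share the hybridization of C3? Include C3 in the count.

C3 is sp3 (only σ bonds).
C1: sp3 ✓
C2: sp3 ✓
C3: sp3 ✓
C4: sp3 ✓
C5: sp3 ✓
C6: sp
C7: sp
C8: sp3 ✓
C9: sp3 ✓
C10: sp3 ✓
8 carbons are sp3.

8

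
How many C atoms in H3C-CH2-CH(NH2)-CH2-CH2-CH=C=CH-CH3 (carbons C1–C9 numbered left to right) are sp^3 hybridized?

6

C1: sp3 ✓
C2: sp3 ✓
C3: sp3 ✓
C4: sp3 ✓
C5: sp3 ✓
C6: sp2
C7: sp
C8: sp2
C9: sp3 ✓
C1, C2, C3, C4, C5, C9 → 6 sp3 carbons.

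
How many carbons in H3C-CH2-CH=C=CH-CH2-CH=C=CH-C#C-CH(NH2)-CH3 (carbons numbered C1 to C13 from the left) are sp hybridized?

4

C1: sp3
C2: sp3
C3: sp2
C4: sp ✓
C5: sp2
C6: sp3
C7: sp2
C8: sp ✓
C9: sp2
C10: sp ✓
C11: sp ✓
C12: sp3
C13: sp3
C4, C8, C10, C11 → 4 sp carbons.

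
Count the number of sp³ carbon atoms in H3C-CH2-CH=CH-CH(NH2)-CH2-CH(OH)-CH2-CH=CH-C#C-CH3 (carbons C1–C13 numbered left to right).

C1: sp3 ✓
C2: sp3 ✓
C3: sp2
C4: sp2
C5: sp3 ✓
C6: sp3 ✓
C7: sp3 ✓
C8: sp3 ✓
C9: sp2
C10: sp2
C11: sp
C12: sp
C13: sp3 ✓
C1, C2, C5, C6, C7, C8, C13 → 7 sp3 carbons.

7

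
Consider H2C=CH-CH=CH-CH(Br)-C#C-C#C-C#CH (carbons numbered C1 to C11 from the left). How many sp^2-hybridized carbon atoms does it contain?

C1: sp2 ✓
C2: sp2 ✓
C3: sp2 ✓
C4: sp2 ✓
C5: sp3
C6: sp
C7: sp
C8: sp
C9: sp
C10: sp
C11: sp
C1, C2, C3, C4 → 4 sp2 carbons.

4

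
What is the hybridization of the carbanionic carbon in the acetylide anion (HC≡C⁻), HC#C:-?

sp

One σ bond + one lone pair = steric number 2 → sp.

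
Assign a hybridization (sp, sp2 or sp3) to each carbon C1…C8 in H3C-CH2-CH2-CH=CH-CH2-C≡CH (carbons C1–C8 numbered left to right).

C1 (4 σ bonds) has steric number 4: sp3.
C2 is sp3: 4 σ bonds, 4 electron-density regions.
C3 is sp3: 4 σ bonds, 4 electron-density regions.
C4 has 3 σ bonds, plus one π bond: steric number 3 → sp2.
C5 carries 3 σ bonds, plus one π bond, giving a steric number of 3, so it is sp2.
C6: 4 σ bonds — 4 electron domains, sp3.
C7 carries 2 σ bonds, plus two π bonds, giving a steric number of 2, so it is sp.
C8 (2 σ bonds, plus two π bonds) has steric number 2: sp.

C1 sp3, C2 sp3, C3 sp3, C4 sp2, C5 sp2, C6 sp3, C7 sp, C8 sp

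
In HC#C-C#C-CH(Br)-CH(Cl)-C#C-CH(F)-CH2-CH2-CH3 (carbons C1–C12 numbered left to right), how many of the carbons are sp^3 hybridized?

C1: sp
C2: sp
C3: sp
C4: sp
C5: sp3 ✓
C6: sp3 ✓
C7: sp
C8: sp
C9: sp3 ✓
C10: sp3 ✓
C11: sp3 ✓
C12: sp3 ✓
C5, C6, C9, C10, C11, C12 → 6 sp3 carbons.

6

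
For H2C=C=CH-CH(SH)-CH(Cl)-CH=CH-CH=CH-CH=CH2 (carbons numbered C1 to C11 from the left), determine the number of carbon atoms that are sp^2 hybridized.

8

C1: sp2 ✓
C2: sp
C3: sp2 ✓
C4: sp3
C5: sp3
C6: sp2 ✓
C7: sp2 ✓
C8: sp2 ✓
C9: sp2 ✓
C10: sp2 ✓
C11: sp2 ✓
C1, C3, C6, C7, C8, C9, C10, C11 → 8 sp2 carbons.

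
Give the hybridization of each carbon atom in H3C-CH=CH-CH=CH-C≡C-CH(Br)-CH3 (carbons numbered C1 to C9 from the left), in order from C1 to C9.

C1: 4 σ bonds; 4 regions of electron density → sp3.
C2: 3 σ bonds, plus one π bond — 3 electron domains, sp2.
C3 has 3 σ bonds, plus one π bond: steric number 3 → sp2.
C4 (3 σ bonds, plus one π bond) has steric number 3: sp2.
C5 carries 3 σ bonds, plus one π bond, giving a steric number of 3, so it is sp2.
C6 has 2 σ bonds, plus two π bonds: steric number 2 → sp.
C7 — 2 σ bonds, plus two π bonds. Steric number 2, so sp.
C8 is sp3: 4 σ bonds, 4 electron-density regions.
C9 has 4 σ bonds: steric number 4 → sp3.

C1 sp3, C2 sp2, C3 sp2, C4 sp2, C5 sp2, C6 sp, C7 sp, C8 sp3, C9 sp3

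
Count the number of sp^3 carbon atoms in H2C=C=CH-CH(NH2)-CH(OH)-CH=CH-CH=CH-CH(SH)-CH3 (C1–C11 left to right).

4

C1: sp2
C2: sp
C3: sp2
C4: sp3 ✓
C5: sp3 ✓
C6: sp2
C7: sp2
C8: sp2
C9: sp2
C10: sp3 ✓
C11: sp3 ✓
C4, C5, C10, C11 → 4 sp3 carbons.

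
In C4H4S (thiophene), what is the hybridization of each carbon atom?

sp^2

Each carbon atom is sp2: 3 σ bonds, plus one π bond, 3 electron-density regions.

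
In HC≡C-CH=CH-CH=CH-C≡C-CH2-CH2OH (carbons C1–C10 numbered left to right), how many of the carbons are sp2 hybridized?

4

C1: sp
C2: sp
C3: sp2 ✓
C4: sp2 ✓
C5: sp2 ✓
C6: sp2 ✓
C7: sp
C8: sp
C9: sp3
C10: sp3
C3, C4, C5, C6 → 4 sp2 carbons.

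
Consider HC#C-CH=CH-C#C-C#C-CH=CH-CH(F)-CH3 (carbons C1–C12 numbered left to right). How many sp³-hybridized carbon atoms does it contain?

C1: sp
C2: sp
C3: sp2
C4: sp2
C5: sp
C6: sp
C7: sp
C8: sp
C9: sp2
C10: sp2
C11: sp3 ✓
C12: sp3 ✓
C11, C12 → 2 sp3 carbons.

2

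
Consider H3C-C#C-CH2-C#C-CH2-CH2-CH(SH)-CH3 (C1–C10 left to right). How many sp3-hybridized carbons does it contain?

C1: sp3 ✓
C2: sp
C3: sp
C4: sp3 ✓
C5: sp
C6: sp
C7: sp3 ✓
C8: sp3 ✓
C9: sp3 ✓
C10: sp3 ✓
C1, C4, C7, C8, C9, C10 → 6 sp3 carbons.

6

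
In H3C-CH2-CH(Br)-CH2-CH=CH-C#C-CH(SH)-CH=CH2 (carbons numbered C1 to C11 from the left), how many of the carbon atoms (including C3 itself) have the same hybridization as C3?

5

C3 is sp3 (only σ bonds).
C1: sp3 ✓
C2: sp3 ✓
C3: sp3 ✓
C4: sp3 ✓
C5: sp2
C6: sp2
C7: sp
C8: sp
C9: sp3 ✓
C10: sp2
C11: sp2
5 carbons are sp3.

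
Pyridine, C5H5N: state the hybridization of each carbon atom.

Each carbon atom (3 σ bonds, plus one π bond) has steric number 3: sp2.

sp²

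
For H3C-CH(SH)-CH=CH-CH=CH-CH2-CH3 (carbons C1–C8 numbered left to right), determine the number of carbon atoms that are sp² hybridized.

C1: sp3
C2: sp3
C3: sp2 ✓
C4: sp2 ✓
C5: sp2 ✓
C6: sp2 ✓
C7: sp3
C8: sp3
C3, C4, C5, C6 → 4 sp2 carbons.

4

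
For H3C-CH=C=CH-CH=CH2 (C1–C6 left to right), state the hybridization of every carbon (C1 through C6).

C1 — 4 σ bonds. Steric number 4, so sp3.
C2: 3 σ bonds, plus one π bond — 3 electron domains, sp2.
C3: 2 σ bonds, plus two π bonds; 2 regions of electron density → sp.
C4: 3 σ bonds, plus one π bond; 3 regions of electron density → sp2.
C5: 3 σ bonds, plus one π bond — 3 electron domains, sp2.
C6 — 3 σ bonds, plus one π bond. Steric number 3, so sp2.

C1 sp3, C2 sp2, C3 sp, C4 sp2, C5 sp2, C6 sp2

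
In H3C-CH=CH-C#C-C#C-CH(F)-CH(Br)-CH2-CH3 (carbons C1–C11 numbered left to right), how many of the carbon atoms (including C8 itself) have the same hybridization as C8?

5

C8 is sp3 (only σ bonds).
C1: sp3 ✓
C2: sp2
C3: sp2
C4: sp
C5: sp
C6: sp
C7: sp
C8: sp3 ✓
C9: sp3 ✓
C10: sp3 ✓
C11: sp3 ✓
5 carbons are sp3.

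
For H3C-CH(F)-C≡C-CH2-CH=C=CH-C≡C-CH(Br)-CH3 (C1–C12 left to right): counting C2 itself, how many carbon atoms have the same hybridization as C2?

C2 is sp3 (only σ bonds).
C1: sp3 ✓
C2: sp3 ✓
C3: sp
C4: sp
C5: sp3 ✓
C6: sp2
C7: sp
C8: sp2
C9: sp
C10: sp
C11: sp3 ✓
C12: sp3 ✓
5 carbons are sp3.

5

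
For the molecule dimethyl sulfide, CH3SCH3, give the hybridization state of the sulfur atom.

The sulfur atom has 2 σ bonds and 2 lone pairs: steric number 4 → sp3.

sp3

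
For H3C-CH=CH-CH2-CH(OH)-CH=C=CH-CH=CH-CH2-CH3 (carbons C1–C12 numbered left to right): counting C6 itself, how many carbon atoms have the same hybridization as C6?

C6 is sp2 (one π bond).
C1: sp3
C2: sp2 ✓
C3: sp2 ✓
C4: sp3
C5: sp3
C6: sp2 ✓
C7: sp
C8: sp2 ✓
C9: sp2 ✓
C10: sp2 ✓
C11: sp3
C12: sp3
6 carbons are sp2.

6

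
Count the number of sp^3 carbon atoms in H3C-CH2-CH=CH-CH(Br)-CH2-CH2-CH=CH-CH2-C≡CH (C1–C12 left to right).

C1: sp3 ✓
C2: sp3 ✓
C3: sp2
C4: sp2
C5: sp3 ✓
C6: sp3 ✓
C7: sp3 ✓
C8: sp2
C9: sp2
C10: sp3 ✓
C11: sp
C12: sp
C1, C2, C5, C6, C7, C10 → 6 sp3 carbons.

6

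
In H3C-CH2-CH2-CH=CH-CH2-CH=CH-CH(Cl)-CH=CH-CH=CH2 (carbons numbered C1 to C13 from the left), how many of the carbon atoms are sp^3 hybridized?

5

C1: sp3 ✓
C2: sp3 ✓
C3: sp3 ✓
C4: sp2
C5: sp2
C6: sp3 ✓
C7: sp2
C8: sp2
C9: sp3 ✓
C10: sp2
C11: sp2
C12: sp2
C13: sp2
C1, C2, C3, C6, C9 → 5 sp3 carbons.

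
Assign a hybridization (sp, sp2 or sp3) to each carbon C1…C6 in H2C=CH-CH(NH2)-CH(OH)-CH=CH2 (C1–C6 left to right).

C1 sp2, C2 sp2, C3 sp3, C4 sp3, C5 sp2, C6 sp2

C1 has 3 σ bonds, plus one π bond: steric number 3 → sp2.
C2 — 3 σ bonds, plus one π bond. Steric number 3, so sp2.
C3: 4 σ bonds; 4 regions of electron density → sp3.
C4: 4 σ bonds; 4 regions of electron density → sp3.
C5 (3 σ bonds, plus one π bond) has steric number 3: sp2.
C6 has 3 σ bonds, plus one π bond: steric number 3 → sp2.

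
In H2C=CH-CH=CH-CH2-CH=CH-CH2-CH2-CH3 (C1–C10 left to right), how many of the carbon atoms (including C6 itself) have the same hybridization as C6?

C6 is sp2 (one π bond).
C1: sp2 ✓
C2: sp2 ✓
C3: sp2 ✓
C4: sp2 ✓
C5: sp3
C6: sp2 ✓
C7: sp2 ✓
C8: sp3
C9: sp3
C10: sp3
6 carbons are sp2.

6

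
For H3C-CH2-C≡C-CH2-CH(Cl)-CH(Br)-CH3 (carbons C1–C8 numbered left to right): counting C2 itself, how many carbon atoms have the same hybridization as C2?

6

C2 is sp3 (only σ bonds).
C1: sp3 ✓
C2: sp3 ✓
C3: sp
C4: sp
C5: sp3 ✓
C6: sp3 ✓
C7: sp3 ✓
C8: sp3 ✓
6 carbons are sp3.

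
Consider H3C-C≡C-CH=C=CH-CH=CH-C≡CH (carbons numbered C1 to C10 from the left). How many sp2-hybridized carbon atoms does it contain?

C1: sp3
C2: sp
C3: sp
C4: sp2 ✓
C5: sp
C6: sp2 ✓
C7: sp2 ✓
C8: sp2 ✓
C9: sp
C10: sp
C4, C6, C7, C8 → 4 sp2 carbons.

4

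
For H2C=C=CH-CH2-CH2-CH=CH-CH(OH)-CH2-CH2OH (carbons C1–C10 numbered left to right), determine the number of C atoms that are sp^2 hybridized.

4

C1: sp2 ✓
C2: sp
C3: sp2 ✓
C4: sp3
C5: sp3
C6: sp2 ✓
C7: sp2 ✓
C8: sp3
C9: sp3
C10: sp3
C1, C3, C6, C7 → 4 sp2 carbons.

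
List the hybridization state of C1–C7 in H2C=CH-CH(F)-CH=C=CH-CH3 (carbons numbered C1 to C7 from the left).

C1 — 3 σ bonds, plus one π bond. Steric number 3, so sp2.
C2 carries 3 σ bonds, plus one π bond, giving a steric number of 3, so it is sp2.
C3 — 4 σ bonds. Steric number 4, so sp3.
C4: 3 σ bonds, plus one π bond — 3 electron domains, sp2.
C5 (2 σ bonds, plus two π bonds) has steric number 2: sp.
C6 has 3 σ bonds, plus one π bond: steric number 3 → sp2.
C7 (4 σ bonds) has steric number 4: sp3.

C1 sp2, C2 sp2, C3 sp3, C4 sp2, C5 sp, C6 sp2, C7 sp3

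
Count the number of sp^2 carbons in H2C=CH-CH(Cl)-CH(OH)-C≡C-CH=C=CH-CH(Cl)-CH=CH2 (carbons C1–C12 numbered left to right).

6

C1: sp2 ✓
C2: sp2 ✓
C3: sp3
C4: sp3
C5: sp
C6: sp
C7: sp2 ✓
C8: sp
C9: sp2 ✓
C10: sp3
C11: sp2 ✓
C12: sp2 ✓
C1, C2, C7, C9, C11, C12 → 6 sp2 carbons.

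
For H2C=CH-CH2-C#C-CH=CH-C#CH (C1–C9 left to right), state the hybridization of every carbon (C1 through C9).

C1 sp2, C2 sp2, C3 sp3, C4 sp, C5 sp, C6 sp2, C7 sp2, C8 sp, C9 sp

C1: 3 σ bonds, plus one π bond — 3 electron domains, sp2.
C2 (3 σ bonds, plus one π bond) has steric number 3: sp2.
C3 has 4 σ bonds: steric number 4 → sp3.
C4 has 2 σ bonds, plus two π bonds: steric number 2 → sp.
C5 — 2 σ bonds, plus two π bonds. Steric number 2, so sp.
C6 has 3 σ bonds, plus one π bond: steric number 3 → sp2.
C7: 3 σ bonds, plus one π bond — 3 electron domains, sp2.
C8 — 2 σ bonds, plus two π bonds. Steric number 2, so sp.
C9 (2 σ bonds, plus two π bonds) has steric number 2: sp.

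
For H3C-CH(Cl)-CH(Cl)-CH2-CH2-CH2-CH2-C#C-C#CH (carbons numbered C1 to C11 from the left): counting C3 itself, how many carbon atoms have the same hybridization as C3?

C3 is sp3 (only σ bonds).
C1: sp3 ✓
C2: sp3 ✓
C3: sp3 ✓
C4: sp3 ✓
C5: sp3 ✓
C6: sp3 ✓
C7: sp3 ✓
C8: sp
C9: sp
C10: sp
C11: sp
7 carbons are sp3.

7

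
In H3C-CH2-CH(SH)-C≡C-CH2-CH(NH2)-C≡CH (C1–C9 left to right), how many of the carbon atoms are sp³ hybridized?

5

C1: sp3 ✓
C2: sp3 ✓
C3: sp3 ✓
C4: sp
C5: sp
C6: sp3 ✓
C7: sp3 ✓
C8: sp
C9: sp
C1, C2, C3, C6, C7 → 5 sp3 carbons.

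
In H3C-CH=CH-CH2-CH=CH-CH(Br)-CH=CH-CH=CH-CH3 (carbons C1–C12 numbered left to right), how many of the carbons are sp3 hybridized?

C1: sp3 ✓
C2: sp2
C3: sp2
C4: sp3 ✓
C5: sp2
C6: sp2
C7: sp3 ✓
C8: sp2
C9: sp2
C10: sp2
C11: sp2
C12: sp3 ✓
C1, C4, C7, C12 → 4 sp3 carbons.

4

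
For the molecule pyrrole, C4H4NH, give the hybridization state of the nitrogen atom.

sp2

N has three σ bonds; its lone pair occupies the p orbital and is part of the aromatic π system, so N is sp2 (not the sp3 a naive steric count of 4 would give).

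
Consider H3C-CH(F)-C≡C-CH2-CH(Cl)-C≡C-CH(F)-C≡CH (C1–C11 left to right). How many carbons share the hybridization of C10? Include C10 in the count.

6

C10 is sp (two π bonds).
C1: sp3
C2: sp3
C3: sp ✓
C4: sp ✓
C5: sp3
C6: sp3
C7: sp ✓
C8: sp ✓
C9: sp3
C10: sp ✓
C11: sp ✓
6 carbons are sp.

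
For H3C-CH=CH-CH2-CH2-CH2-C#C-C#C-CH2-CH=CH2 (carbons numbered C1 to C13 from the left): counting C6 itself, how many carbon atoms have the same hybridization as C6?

5

C6 is sp3 (only σ bonds).
C1: sp3 ✓
C2: sp2
C3: sp2
C4: sp3 ✓
C5: sp3 ✓
C6: sp3 ✓
C7: sp
C8: sp
C9: sp
C10: sp
C11: sp3 ✓
C12: sp2
C13: sp2
5 carbons are sp3.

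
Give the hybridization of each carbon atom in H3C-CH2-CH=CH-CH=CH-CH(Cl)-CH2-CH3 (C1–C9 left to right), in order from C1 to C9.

C1 (4 σ bonds) has steric number 4: sp3.
C2: 4 σ bonds — 4 electron domains, sp3.
C3 is sp2: 3 σ bonds, plus one π bond, 3 electron-density regions.
C4 is sp2: 3 σ bonds, plus one π bond, 3 electron-density regions.
C5 (3 σ bonds, plus one π bond) has steric number 3: sp2.
C6: 3 σ bonds, plus one π bond; 3 regions of electron density → sp2.
C7 has 4 σ bonds: steric number 4 → sp3.
C8: 4 σ bonds — 4 electron domains, sp3.
C9 has 4 σ bonds: steric number 4 → sp3.

C1 sp3, C2 sp3, C3 sp2, C4 sp2, C5 sp2, C6 sp2, C7 sp3, C8 sp3, C9 sp3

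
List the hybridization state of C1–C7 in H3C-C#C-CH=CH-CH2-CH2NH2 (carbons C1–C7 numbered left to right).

C1 (4 σ bonds) has steric number 4: sp3.
C2 is sp: 2 σ bonds, plus two π bonds, 2 electron-density regions.
C3 has 2 σ bonds, plus two π bonds: steric number 2 → sp.
C4 has 3 σ bonds, plus one π bond: steric number 3 → sp2.
C5 is sp2: 3 σ bonds, plus one π bond, 3 electron-density regions.
C6: 4 σ bonds — 4 electron domains, sp3.
C7 (4 σ bonds) has steric number 4: sp3.

C1 sp3, C2 sp, C3 sp, C4 sp2, C5 sp2, C6 sp3, C7 sp3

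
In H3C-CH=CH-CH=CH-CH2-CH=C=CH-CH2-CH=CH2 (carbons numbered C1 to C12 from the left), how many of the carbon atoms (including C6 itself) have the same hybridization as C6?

3

C6 is sp3 (only σ bonds).
C1: sp3 ✓
C2: sp2
C3: sp2
C4: sp2
C5: sp2
C6: sp3 ✓
C7: sp2
C8: sp
C9: sp2
C10: sp3 ✓
C11: sp2
C12: sp2
3 carbons are sp3.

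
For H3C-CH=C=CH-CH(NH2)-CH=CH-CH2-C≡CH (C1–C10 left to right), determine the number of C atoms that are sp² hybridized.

C1: sp3
C2: sp2 ✓
C3: sp
C4: sp2 ✓
C5: sp3
C6: sp2 ✓
C7: sp2 ✓
C8: sp3
C9: sp
C10: sp
C2, C4, C6, C7 → 4 sp2 carbons.

4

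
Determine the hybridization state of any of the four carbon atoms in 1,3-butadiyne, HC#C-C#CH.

sp

Every carbon is part of a C≡C triple bond: two σ regions → sp.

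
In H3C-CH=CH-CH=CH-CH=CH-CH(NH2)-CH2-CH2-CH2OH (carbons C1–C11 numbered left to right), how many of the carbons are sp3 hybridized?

C1: sp3 ✓
C2: sp2
C3: sp2
C4: sp2
C5: sp2
C6: sp2
C7: sp2
C8: sp3 ✓
C9: sp3 ✓
C10: sp3 ✓
C11: sp3 ✓
C1, C8, C9, C10, C11 → 5 sp3 carbons.

5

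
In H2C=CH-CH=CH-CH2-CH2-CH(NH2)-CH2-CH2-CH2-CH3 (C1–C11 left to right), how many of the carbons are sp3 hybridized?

C1: sp2
C2: sp2
C3: sp2
C4: sp2
C5: sp3 ✓
C6: sp3 ✓
C7: sp3 ✓
C8: sp3 ✓
C9: sp3 ✓
C10: sp3 ✓
C11: sp3 ✓
C5, C6, C7, C8, C9, C10, C11 → 7 sp3 carbons.

7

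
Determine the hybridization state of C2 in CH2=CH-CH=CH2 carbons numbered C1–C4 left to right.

sp2

C2: 3 σ bonds, plus one π bond; 3 regions of electron density → sp2.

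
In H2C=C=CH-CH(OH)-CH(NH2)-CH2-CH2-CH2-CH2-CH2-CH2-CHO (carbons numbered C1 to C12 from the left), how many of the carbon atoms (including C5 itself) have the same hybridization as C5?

C5 is sp3 (only σ bonds).
C1: sp2
C2: sp
C3: sp2
C4: sp3 ✓
C5: sp3 ✓
C6: sp3 ✓
C7: sp3 ✓
C8: sp3 ✓
C9: sp3 ✓
C10: sp3 ✓
C11: sp3 ✓
C12: sp2
8 carbons are sp3.

8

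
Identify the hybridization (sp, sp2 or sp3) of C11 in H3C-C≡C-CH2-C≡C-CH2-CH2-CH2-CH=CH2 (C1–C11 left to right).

C11 carries 3 σ bonds, plus one π bond, giving a steric number of 3, so it is sp2.

sp2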